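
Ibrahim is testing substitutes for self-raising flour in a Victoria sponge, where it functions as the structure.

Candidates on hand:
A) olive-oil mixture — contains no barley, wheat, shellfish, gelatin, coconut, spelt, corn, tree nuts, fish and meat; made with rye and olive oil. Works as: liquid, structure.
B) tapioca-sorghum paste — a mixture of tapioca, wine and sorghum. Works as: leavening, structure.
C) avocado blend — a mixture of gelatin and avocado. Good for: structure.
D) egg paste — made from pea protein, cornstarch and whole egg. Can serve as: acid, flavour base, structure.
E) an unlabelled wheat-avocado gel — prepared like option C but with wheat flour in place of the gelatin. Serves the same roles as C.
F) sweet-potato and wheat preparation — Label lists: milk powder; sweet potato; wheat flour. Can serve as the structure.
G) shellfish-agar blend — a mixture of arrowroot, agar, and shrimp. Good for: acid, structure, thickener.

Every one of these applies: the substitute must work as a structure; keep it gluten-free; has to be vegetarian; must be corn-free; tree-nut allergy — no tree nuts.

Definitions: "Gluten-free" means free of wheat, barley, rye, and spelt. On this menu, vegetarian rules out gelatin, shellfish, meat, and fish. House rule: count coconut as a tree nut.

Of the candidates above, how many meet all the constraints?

A: has rye, so not gluten-free — out
B: only wine, sorghum, and tapioca; none excluded — keep
C: has gelatin, so not vegetarian — out
D: has cornstarch, so not corn-free — out
E: has wheat flour, so not gluten-free — reject
F: has wheat flour, so not gluten-free — no
G: has shrimp, so not vegetarian — out

1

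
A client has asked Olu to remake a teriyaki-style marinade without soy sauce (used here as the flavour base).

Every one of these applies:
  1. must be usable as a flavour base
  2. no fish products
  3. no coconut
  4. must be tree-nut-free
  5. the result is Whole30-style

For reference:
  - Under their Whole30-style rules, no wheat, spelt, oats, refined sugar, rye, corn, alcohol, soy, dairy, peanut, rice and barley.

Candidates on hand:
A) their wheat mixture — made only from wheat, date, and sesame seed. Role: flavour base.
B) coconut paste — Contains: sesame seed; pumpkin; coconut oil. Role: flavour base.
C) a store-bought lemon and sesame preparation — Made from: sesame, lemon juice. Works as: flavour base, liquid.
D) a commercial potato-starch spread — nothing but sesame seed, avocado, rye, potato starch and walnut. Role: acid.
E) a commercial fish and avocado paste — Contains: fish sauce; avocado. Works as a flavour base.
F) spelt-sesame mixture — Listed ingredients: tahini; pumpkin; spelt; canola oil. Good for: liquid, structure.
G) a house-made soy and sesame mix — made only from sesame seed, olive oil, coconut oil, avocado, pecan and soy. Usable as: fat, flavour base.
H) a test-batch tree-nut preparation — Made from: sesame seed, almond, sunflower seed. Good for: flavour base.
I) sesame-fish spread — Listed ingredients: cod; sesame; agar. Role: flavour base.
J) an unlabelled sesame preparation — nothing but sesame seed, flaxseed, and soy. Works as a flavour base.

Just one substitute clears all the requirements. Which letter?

C

A: has wheat, so not Whole30-style — no
B: has coconut oil, so not coconut-free — no
C: no coconut, Whole30-style — valid
D: not usable as a flavour base; has rye, so not Whole30-style (and 1 more) — no
E: has fish sauce, so not fish-free — reject
F: not usable as a flavour base; has spelt, so not Whole30-style — out
G: has soy, so not Whole30-style; has coconut oil, so not coconut-free (and 1 more) — reject
H: has almond, so not tree-nut-free — out
I: has cod, so not fish-free — no
J: has soy, so not Whole30-style — no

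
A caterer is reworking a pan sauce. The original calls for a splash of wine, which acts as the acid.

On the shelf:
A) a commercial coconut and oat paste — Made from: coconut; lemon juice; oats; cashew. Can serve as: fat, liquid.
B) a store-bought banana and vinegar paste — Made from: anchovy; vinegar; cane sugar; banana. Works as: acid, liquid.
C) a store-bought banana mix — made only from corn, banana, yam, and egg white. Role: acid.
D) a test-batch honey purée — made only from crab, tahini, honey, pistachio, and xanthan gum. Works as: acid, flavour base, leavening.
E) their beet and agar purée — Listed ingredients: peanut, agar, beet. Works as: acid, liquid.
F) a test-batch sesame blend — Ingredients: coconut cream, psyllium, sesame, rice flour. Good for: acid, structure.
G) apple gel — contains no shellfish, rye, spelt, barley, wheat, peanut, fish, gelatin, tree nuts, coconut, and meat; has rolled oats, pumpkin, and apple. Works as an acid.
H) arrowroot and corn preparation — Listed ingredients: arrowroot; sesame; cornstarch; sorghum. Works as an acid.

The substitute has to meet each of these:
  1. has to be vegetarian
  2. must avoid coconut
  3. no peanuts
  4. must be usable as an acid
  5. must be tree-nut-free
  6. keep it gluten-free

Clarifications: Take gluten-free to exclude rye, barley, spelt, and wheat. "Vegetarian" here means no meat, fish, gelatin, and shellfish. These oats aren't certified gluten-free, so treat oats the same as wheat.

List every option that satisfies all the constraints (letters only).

C, H

A: not usable as an acid; has oats, so not gluten-free (and 2 more) — out
B: has anchovy, so not vegetarian — out
C: all constraints satisfied — keep
D: has crab, so not vegetarian; has pistachio, so not tree-nut-free — reject
E: has peanut, so not peanut-free — no
F: has coconut cream, so not coconut-free — out
G: has rolled oats, so not gluten-free — reject
H: gluten-free, no tree nuts — OK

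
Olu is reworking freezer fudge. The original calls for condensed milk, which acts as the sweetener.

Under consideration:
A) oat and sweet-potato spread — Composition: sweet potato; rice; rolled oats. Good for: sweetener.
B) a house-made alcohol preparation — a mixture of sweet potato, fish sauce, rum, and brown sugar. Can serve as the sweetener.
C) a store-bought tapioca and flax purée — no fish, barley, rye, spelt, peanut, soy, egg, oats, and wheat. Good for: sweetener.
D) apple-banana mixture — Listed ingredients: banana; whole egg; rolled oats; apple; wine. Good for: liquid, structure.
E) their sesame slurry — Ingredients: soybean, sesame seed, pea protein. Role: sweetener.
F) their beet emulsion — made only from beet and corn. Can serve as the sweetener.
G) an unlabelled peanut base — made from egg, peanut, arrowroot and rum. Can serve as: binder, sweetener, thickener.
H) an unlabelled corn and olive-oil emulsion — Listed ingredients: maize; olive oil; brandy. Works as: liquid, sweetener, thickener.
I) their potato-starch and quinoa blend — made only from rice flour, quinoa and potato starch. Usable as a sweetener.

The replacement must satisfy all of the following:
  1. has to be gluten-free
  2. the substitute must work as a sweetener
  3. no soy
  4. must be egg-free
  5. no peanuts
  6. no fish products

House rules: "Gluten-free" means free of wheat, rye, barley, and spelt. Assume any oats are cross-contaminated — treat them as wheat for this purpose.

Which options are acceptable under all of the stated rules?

C, F, H, I

A: has rolled oats, so not gluten-free — out
B: has fish sauce, so not fish-free — out
C: no fish, no soy — valid
D: not usable as a sweetener; has rolled oats, so not gluten-free (and 1 more) — no
E: has soybean, so not soy-free — no
F: works as a sweetener, no soy, gluten-free — valid
G: has egg, so not egg-free; has peanut, so not peanut-free — no
H: only brandy, maize and olive oil; none excluded — OK
I: only rice flour, potato starch, and quinoa; none excluded — keep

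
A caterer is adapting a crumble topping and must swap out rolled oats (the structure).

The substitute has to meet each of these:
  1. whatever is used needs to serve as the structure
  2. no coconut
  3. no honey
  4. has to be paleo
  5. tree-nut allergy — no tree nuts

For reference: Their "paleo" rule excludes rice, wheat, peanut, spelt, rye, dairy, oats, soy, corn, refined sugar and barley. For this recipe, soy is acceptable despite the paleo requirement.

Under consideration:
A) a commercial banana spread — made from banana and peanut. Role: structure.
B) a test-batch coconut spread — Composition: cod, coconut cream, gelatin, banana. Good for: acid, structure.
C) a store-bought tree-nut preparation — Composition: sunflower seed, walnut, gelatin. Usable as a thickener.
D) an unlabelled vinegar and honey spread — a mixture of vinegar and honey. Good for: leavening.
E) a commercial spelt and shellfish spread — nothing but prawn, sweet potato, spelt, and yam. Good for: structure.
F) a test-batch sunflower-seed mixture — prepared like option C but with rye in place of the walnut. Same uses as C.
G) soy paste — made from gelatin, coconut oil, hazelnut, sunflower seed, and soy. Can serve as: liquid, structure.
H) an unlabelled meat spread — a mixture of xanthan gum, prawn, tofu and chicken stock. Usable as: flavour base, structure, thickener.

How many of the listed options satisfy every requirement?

1

A: has peanut, so not paleo — no
B: has coconut cream, so not coconut-free — reject
C: not usable as a structure; has walnut, so not tree-nut-free — no
D: not usable as a structure; has honey, so not honey-free — out
E: has spelt, so not paleo — reject
F: not usable as a structure; has rye, so not paleo — reject
G: has coconut oil, so not coconut-free; has hazelnut, so not tree-nut-free — reject
H: soy is permitted under the paleo carve-out; nothing else excluded — valid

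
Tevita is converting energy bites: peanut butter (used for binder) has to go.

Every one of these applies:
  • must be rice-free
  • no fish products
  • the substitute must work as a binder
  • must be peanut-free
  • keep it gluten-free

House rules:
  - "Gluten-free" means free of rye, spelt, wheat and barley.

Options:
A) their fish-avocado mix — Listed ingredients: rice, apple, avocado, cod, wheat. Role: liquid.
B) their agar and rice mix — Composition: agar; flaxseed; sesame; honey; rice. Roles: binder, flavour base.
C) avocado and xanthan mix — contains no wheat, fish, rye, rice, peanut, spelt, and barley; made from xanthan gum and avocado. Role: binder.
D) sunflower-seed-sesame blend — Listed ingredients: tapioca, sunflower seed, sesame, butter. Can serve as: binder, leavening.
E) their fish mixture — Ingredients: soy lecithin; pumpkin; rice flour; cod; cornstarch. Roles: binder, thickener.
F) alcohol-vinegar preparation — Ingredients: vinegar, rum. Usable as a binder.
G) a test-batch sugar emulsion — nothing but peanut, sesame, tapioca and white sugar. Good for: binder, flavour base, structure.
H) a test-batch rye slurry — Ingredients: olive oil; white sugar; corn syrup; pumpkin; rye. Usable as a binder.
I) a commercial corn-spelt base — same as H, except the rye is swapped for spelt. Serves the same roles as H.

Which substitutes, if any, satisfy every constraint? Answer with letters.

A: not usable as a binder; has wheat, so not gluten-free (and 2 more) — reject
B: has rice, so not rice-free — no
C: every rule checks out — keep
D: all constraints satisfied — valid
E: has rice flour, so not rice-free; has cod, so not fish-free — reject
F: works as a binder, no fish, gluten-free — valid
G: has peanut, so not peanut-free — no
H: has rye, so not gluten-free — no
I: has spelt, so not gluten-free — reject

C, D, F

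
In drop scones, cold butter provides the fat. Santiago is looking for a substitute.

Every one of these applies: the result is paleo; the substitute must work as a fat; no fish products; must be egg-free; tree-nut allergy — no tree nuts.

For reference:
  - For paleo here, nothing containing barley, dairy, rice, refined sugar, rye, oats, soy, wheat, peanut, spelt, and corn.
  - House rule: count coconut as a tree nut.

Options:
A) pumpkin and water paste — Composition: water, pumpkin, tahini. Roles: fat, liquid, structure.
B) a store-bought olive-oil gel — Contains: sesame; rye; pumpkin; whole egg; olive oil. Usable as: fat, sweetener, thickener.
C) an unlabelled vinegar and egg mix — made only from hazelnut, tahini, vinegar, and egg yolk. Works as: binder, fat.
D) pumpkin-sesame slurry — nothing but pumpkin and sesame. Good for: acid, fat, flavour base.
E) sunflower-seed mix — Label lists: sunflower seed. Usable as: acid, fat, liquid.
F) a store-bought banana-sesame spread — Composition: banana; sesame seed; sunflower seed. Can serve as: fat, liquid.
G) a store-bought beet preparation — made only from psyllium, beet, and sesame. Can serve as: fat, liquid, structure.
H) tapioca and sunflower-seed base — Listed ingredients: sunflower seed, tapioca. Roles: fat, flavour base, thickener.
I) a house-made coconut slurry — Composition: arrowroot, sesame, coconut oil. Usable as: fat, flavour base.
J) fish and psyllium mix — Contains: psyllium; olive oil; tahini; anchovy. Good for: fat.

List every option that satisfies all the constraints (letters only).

A, D, E, F, G, H

A: tree-nut-free, no egg — keep
B: has rye, so not paleo; has whole egg, so not egg-free — out
C: has egg yolk, so not egg-free; has hazelnut, so not tree-nut-free — no
D: only sesame and pumpkin; none excluded — keep
E: all constraints satisfied — valid
F: paleo, no egg — keep
G: only sesame, beet and psyllium; none excluded — valid
H: only sunflower seed and tapioca; none excluded — OK
I: has coconut oil, so not tree-nut-free — no
J: has anchovy, so not fish-free — no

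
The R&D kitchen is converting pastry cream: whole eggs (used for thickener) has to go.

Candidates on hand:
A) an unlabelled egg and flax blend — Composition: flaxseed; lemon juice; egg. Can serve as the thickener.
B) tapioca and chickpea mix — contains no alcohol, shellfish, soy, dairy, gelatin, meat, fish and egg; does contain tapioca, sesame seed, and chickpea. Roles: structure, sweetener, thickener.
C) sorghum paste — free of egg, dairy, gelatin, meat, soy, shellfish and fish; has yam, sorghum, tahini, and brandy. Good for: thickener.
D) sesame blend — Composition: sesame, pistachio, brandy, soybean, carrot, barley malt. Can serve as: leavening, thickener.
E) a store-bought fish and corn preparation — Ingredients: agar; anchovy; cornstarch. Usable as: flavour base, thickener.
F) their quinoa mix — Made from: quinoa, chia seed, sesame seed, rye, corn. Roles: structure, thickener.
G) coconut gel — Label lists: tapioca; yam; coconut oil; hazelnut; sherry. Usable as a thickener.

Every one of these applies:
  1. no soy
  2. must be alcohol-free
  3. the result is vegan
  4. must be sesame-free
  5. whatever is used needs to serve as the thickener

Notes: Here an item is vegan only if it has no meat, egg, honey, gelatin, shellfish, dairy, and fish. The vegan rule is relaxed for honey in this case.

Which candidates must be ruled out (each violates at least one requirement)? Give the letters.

A, B, C, D, E, F, G

A: has egg, so not vegan — no
B: has sesame seed, so not sesame-free — reject
C: has tahini, so not sesame-free; has brandy, so not alcohol-free — reject
D: has sesame, so not sesame-free; has brandy, so not alcohol-free (and 1 more) — reject
E: has anchovy, so not vegan — out
F: has sesame seed, so not sesame-free — out
G: has sherry, so not alcohol-free — reject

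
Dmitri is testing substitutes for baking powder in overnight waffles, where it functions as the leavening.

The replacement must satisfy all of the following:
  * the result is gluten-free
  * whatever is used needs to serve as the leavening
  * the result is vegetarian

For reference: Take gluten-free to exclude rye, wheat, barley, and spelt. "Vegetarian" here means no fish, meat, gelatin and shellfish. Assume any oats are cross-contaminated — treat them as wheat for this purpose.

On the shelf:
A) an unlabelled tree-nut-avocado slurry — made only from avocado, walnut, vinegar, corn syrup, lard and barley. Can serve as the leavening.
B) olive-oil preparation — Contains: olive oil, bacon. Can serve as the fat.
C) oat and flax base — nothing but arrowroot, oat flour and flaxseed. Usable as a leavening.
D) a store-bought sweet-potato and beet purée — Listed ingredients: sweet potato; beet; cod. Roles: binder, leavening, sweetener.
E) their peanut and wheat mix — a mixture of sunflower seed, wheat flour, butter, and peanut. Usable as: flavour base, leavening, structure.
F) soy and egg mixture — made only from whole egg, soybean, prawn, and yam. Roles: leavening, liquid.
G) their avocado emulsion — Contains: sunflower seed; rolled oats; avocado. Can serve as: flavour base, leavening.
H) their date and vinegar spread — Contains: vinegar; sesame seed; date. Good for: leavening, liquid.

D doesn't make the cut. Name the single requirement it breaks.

vegetarian

usable as a leavening: satisfied
gluten-free: satisfied
vegetarian: has cod — fails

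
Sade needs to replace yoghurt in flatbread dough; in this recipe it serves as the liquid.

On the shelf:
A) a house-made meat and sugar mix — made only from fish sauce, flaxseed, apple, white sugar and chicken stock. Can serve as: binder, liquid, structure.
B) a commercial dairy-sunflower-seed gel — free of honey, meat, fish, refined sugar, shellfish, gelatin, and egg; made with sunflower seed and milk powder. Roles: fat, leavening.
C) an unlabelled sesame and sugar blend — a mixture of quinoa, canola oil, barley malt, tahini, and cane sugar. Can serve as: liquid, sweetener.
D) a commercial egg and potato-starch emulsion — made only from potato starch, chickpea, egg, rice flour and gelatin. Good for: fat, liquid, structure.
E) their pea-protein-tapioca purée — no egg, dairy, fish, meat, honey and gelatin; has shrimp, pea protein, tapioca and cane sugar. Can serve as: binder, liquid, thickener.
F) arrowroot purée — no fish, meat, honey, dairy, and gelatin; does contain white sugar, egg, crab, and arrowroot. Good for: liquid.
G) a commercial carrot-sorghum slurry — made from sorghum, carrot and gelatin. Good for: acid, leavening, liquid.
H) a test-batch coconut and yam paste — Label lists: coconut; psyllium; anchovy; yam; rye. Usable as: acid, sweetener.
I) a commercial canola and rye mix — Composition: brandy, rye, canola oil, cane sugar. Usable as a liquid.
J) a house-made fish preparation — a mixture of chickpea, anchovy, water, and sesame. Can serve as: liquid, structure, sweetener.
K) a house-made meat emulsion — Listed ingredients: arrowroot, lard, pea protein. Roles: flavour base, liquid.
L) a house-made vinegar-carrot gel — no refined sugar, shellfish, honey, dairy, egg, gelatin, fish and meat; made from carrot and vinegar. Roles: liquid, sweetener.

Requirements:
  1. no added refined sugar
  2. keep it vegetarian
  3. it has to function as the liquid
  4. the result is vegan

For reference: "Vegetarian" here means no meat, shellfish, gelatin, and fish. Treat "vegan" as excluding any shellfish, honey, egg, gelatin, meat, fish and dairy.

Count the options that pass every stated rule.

1

A: has fish sauce, so not vegetarian; has fish sauce, so not vegan (and 1 more) — reject
B: not usable as a liquid; has milk powder, so not vegan — no
C: has cane sugar, so not no-added-sugar — out
D: has gelatin, so not vegetarian; has egg, so not vegan — no
E: has shrimp, so not vegetarian; has shrimp, so not vegan (and 1 more) — reject
F: has crab, so not vegetarian; has egg, so not vegan (and 1 more) — no
G: has gelatin, so not vegetarian; has gelatin, so not vegan — out
H: not usable as a liquid; has anchovy, so not vegetarian (and 1 more) — reject
I: has cane sugar, so not no-added-sugar — out
J: has anchovy, so not vegetarian; has anchovy, so not vegan — no
K: has lard, so not vegetarian; has lard, so not vegan — reject
L: works as a liquid, vegetarian, no refined sugar — valid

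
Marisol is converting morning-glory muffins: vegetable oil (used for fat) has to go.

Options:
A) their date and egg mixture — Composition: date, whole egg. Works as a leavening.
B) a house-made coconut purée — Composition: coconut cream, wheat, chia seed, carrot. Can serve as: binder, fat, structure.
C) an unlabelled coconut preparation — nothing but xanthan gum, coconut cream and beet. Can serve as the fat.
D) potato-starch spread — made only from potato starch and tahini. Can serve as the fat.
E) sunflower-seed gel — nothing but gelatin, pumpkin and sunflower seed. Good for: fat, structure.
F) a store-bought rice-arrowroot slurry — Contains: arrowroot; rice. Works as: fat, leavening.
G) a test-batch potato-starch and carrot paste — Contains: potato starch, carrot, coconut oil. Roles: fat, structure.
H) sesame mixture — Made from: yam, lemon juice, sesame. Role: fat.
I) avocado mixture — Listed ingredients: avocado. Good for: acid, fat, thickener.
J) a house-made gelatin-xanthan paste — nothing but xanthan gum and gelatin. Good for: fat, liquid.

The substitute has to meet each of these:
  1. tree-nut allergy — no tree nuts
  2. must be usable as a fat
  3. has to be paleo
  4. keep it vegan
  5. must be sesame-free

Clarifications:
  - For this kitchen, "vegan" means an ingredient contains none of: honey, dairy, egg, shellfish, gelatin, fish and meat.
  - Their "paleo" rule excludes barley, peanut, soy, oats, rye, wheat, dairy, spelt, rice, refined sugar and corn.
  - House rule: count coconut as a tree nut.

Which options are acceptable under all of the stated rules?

I

A: not usable as a fat; has whole egg, so not vegan — reject
B: has wheat, so not paleo; has coconut cream, so not tree-nut-free — reject
C: has coconut cream, so not tree-nut-free — no
D: has tahini, so not sesame-free — no
E: has gelatin, so not vegan — reject
F: has rice, so not paleo — out
G: has coconut oil, so not tree-nut-free — no
H: has sesame, so not sesame-free — out
I: works as a fat, no sesame, paleo — OK
J: has gelatin, so not vegan — reject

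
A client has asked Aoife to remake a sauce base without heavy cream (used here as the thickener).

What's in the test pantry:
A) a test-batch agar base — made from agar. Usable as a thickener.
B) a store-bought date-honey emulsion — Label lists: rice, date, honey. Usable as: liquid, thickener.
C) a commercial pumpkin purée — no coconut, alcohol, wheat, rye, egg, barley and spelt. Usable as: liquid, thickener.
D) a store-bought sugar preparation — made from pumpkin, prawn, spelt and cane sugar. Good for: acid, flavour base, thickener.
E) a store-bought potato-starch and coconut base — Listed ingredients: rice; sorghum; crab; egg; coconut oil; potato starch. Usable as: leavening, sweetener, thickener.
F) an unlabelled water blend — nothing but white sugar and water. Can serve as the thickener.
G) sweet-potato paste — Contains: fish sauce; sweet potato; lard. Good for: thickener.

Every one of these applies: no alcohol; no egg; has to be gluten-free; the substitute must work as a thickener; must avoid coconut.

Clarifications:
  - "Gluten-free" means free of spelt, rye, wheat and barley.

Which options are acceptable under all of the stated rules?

A: every rule checks out — OK
B: gluten-free, no alcohol — valid
C: no coconut, no alcohol — valid
D: has spelt, so not gluten-free — no
E: has coconut oil, so not coconut-free; has egg, so not egg-free — no
F: only white sugar and water; none excluded — OK
G: nothing on the exclusion list — keep

A, B, C, F, G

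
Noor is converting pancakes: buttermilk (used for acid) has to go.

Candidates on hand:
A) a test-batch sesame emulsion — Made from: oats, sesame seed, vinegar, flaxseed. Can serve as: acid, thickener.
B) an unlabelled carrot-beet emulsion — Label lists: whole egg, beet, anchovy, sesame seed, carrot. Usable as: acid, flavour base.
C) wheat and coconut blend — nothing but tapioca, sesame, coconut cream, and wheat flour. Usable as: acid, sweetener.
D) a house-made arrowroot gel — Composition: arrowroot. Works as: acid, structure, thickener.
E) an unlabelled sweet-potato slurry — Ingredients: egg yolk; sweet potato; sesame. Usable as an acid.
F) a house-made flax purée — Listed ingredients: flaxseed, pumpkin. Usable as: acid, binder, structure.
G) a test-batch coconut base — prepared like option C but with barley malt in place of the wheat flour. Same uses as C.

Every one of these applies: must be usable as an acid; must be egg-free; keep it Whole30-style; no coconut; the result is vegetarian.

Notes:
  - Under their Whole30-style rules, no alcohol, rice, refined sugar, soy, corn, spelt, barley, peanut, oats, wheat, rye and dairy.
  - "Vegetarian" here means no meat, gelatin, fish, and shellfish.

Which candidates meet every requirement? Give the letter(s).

A: has oats, so not Whole30-style — reject
B: has anchovy, so not vegetarian; has whole egg, so not egg-free — reject
C: has wheat flour, so not Whole30-style; has coconut cream, so not coconut-free — out
D: nothing on the exclusion list — keep
E: has egg yolk, so not egg-free — out
F: only pumpkin and flaxseed; none excluded — OK
G: has barley malt, so not Whole30-style; has coconut cream, so not coconut-free — reject

D, F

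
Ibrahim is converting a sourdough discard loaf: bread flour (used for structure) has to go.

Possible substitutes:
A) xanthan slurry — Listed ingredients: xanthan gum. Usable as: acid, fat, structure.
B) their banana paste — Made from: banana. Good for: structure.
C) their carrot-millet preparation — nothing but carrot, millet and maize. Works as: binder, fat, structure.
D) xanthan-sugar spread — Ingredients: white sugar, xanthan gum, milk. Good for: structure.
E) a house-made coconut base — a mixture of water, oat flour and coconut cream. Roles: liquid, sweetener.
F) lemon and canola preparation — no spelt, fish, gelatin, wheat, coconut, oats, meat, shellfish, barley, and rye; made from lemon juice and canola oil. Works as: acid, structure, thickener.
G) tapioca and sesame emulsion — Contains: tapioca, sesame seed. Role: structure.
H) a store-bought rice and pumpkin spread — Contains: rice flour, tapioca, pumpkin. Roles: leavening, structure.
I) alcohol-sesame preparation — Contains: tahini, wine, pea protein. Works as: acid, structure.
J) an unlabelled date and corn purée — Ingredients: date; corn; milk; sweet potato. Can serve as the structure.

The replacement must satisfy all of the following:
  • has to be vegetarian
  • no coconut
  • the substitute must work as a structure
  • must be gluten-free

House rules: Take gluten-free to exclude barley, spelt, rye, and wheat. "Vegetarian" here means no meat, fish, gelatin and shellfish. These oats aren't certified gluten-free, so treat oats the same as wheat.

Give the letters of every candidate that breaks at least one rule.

E

A: every rule checks out — valid
B: works as a structure, gluten-free, vegetarian — OK
C: every rule checks out — keep
D: nothing on the exclusion list — valid
E: not usable as a structure; has oat flour, so not gluten-free (and 1 more) — no
F: gluten-free, no coconut — keep
G: all constraints satisfied — keep
H: works as a structure, gluten-free, no coconut — OK
I: all constraints satisfied — keep
J: works as a structure, vegetarian, gluten-free — keep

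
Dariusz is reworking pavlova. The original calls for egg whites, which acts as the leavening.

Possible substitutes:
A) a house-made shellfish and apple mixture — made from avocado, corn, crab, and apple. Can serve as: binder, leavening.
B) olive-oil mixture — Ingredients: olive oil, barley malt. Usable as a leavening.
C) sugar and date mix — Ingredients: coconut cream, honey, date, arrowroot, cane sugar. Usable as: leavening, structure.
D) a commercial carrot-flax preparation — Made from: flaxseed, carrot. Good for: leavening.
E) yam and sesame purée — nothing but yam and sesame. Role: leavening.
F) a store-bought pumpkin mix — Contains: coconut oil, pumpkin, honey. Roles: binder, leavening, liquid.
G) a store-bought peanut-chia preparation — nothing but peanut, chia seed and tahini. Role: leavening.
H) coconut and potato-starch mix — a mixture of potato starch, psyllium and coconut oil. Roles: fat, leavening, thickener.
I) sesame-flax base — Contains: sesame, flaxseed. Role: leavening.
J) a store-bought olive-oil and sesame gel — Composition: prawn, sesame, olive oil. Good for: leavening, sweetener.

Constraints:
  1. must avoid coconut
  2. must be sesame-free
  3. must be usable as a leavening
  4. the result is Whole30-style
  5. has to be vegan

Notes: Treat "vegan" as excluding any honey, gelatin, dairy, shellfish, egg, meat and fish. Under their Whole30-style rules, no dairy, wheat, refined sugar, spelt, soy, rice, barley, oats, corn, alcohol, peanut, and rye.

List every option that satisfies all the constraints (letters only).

D

A: has crab, so not vegan; has corn, so not Whole30-style — out
B: has barley malt, so not Whole30-style — out
C: has honey, so not vegan; has cane sugar, so not Whole30-style (and 1 more) — out
D: every rule checks out — valid
E: has sesame, so not sesame-free — reject
F: has honey, so not vegan; has coconut oil, so not coconut-free — out
G: has peanut, so not Whole30-style; has tahini, so not sesame-free — no
H: has coconut oil, so not coconut-free — reject
I: has sesame, so not sesame-free — no
J: has prawn, so not vegan; has sesame, so not sesame-free — reject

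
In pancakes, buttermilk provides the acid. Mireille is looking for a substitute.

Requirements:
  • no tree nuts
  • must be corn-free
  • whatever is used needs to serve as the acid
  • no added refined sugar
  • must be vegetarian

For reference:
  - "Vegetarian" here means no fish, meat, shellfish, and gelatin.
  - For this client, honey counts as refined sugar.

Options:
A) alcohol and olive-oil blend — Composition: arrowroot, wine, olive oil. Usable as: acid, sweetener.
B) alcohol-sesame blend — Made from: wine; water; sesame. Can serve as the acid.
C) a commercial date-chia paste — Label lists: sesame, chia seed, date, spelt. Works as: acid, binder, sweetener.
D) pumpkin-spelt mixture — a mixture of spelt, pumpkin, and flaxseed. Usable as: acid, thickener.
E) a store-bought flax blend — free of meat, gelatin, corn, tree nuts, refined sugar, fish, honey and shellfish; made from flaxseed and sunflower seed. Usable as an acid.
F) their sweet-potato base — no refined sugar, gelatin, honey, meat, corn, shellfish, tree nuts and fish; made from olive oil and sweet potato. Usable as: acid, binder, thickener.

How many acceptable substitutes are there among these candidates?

A: only wine, arrowroot, and olive oil; none excluded — OK
B: works as an acid, no-added-sugar, vegetarian — valid
C: works as an acid, vegetarian, no corn — OK
D: only spelt, flaxseed, and pumpkin; none excluded — valid
E: no tree nuts, no-added-sugar — OK
F: every rule checks out — keep

6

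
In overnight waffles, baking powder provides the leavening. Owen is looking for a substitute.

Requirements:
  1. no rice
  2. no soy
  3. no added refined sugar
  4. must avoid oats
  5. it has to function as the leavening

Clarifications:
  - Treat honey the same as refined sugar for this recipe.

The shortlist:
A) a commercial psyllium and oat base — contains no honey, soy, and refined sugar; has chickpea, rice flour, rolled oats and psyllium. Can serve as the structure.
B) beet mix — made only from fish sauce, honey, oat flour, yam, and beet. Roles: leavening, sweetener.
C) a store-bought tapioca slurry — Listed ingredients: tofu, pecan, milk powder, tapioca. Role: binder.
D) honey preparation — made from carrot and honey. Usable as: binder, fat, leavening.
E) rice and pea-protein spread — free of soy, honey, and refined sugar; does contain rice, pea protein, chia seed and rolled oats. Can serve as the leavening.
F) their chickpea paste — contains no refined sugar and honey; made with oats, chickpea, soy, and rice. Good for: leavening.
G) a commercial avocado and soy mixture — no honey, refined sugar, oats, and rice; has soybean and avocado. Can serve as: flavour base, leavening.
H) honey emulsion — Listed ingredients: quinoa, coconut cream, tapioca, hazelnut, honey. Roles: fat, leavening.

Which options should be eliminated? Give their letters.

A, B, C, D, E, F, G, H

A: not usable as a leavening; has rice flour, so not rice-free (and 1 more) — no
B: has oat flour, so not oat-free; has honey, so not no-added-sugar — reject
C: not usable as a leavening; has tofu, so not soy-free — reject
D: has honey, so not no-added-sugar — out
E: has rice, so not rice-free; has rolled oats, so not oat-free — out
F: has rice, so not rice-free; has oats, so not oat-free (and 1 more) — no
G: has soybean, so not soy-free — out
H: has honey, so not no-added-sugar — out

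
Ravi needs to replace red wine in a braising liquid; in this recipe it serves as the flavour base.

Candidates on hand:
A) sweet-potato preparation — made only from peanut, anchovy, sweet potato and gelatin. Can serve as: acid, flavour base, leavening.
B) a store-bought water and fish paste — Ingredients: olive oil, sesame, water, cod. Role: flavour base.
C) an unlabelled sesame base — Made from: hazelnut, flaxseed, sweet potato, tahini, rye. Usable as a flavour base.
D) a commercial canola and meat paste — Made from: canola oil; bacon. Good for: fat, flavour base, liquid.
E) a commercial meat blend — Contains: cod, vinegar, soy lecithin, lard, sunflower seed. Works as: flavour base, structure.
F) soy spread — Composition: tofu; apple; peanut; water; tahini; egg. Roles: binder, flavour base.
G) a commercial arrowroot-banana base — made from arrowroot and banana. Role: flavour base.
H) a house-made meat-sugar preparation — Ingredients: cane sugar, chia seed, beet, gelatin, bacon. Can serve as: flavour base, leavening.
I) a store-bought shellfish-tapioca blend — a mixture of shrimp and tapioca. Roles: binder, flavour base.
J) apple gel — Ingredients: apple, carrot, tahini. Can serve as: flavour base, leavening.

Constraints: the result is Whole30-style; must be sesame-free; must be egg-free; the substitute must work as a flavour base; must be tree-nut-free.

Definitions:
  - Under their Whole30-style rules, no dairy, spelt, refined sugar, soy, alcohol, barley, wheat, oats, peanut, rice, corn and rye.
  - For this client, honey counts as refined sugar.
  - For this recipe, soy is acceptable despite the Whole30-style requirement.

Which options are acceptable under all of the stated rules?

D, E, G, I

A: has peanut, so not Whole30-style — reject
B: has sesame, so not sesame-free — out
C: has rye, so not Whole30-style; has tahini, so not sesame-free (and 1 more) — no
D: no sesame, no egg — OK
E: soy is permitted under the Whole30-style carve-out; nothing else excluded — OK
F: has peanut, so not Whole30-style; has tahini, so not sesame-free (and 1 more) — no
G: only arrowroot and banana; none excluded — keep
H: has cane sugar, so not Whole30-style — out
I: no egg, no tree nuts — OK
J: has tahini, so not sesame-free — out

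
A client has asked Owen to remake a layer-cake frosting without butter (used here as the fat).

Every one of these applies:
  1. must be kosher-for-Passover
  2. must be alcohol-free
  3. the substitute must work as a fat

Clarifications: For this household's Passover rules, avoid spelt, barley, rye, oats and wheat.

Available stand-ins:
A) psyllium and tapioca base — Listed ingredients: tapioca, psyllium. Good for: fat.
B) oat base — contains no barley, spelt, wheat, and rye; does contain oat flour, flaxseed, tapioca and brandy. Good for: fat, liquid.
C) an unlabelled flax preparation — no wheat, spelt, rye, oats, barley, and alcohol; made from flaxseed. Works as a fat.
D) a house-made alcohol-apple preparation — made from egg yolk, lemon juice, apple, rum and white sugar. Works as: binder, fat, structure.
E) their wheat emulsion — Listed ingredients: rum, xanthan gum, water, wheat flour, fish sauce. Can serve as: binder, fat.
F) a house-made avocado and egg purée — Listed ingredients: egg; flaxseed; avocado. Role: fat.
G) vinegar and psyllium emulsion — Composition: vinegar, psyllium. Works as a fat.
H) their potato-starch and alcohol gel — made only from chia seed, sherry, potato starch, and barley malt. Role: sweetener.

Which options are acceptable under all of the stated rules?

A, C, F, G

A: all constraints satisfied — valid
B: has oat flour, so not kosher-for-Passover; has brandy, so not alcohol-free — no
C: works as a fat, kosher-for-Passover, no alcohol — OK
D: has rum, so not alcohol-free — reject
E: has wheat flour, so not kosher-for-Passover; has rum, so not alcohol-free — no
F: nothing on the exclusion list — OK
G: kosher-for-Passover, no alcohol — valid
H: not usable as a fat; has barley malt, so not kosher-for-Passover (and 1 more) — reject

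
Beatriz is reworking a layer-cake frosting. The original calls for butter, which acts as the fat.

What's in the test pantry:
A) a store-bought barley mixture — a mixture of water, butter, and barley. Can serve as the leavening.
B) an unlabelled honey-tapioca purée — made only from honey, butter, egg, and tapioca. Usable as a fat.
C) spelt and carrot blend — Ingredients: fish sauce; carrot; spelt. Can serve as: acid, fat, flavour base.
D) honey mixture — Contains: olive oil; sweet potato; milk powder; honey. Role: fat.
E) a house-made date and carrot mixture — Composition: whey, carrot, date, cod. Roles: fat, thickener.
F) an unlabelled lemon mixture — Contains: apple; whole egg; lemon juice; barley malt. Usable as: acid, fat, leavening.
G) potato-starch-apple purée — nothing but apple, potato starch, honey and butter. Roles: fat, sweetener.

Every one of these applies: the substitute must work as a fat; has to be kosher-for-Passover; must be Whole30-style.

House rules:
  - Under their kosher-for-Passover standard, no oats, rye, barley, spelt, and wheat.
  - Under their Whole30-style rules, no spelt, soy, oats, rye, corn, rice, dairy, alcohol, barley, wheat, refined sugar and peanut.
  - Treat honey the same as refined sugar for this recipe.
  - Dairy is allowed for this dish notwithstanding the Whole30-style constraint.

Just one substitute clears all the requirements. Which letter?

A: not usable as a fat; has barley, so not kosher-for-Passover (and 1 more) — no
B: has honey, so not Whole30-style — out
C: has spelt, so not kosher-for-Passover; has spelt, so not Whole30-style — no
D: has honey, so not Whole30-style — out
E: dairy is permitted under the Whole30-style carve-out; nothing else excluded — OK
F: has barley malt, so not kosher-for-Passover; has barley malt, so not Whole30-style — no
G: has honey, so not Whole30-style — out

E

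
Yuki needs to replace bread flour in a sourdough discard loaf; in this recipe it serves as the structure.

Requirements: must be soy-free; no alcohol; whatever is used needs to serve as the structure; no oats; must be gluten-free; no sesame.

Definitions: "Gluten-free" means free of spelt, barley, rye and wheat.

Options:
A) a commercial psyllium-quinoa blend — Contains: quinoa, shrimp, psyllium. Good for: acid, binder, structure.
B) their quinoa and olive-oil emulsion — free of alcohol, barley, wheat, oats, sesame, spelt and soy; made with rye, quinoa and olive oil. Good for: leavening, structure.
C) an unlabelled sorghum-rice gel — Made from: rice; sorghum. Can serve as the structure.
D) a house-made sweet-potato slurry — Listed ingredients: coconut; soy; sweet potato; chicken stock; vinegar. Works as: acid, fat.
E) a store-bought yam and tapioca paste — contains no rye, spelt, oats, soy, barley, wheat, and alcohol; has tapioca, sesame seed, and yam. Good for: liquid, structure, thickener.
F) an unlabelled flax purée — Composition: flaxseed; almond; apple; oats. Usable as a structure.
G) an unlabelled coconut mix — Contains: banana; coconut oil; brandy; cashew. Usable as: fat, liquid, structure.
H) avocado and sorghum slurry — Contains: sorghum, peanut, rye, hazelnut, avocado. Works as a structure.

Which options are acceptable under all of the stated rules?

A, C

A: all constraints satisfied — keep
B: has rye, so not gluten-free — no
C: nothing on the exclusion list — keep
D: not usable as a structure; has soy, so not soy-free — out
E: has sesame seed, so not sesame-free — no
F: has oats, so not oat-free — reject
G: has brandy, so not alcohol-free — reject
H: has rye, so not gluten-free — reject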